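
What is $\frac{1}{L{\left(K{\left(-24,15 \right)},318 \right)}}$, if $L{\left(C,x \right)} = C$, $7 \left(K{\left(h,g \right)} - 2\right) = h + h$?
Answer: $- \frac{7}{34} \approx -0.20588$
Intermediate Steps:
$K{\left(h,g \right)} = 2 + \frac{2 h}{7}$ ($K{\left(h,g \right)} = 2 + \frac{h + h}{7} = 2 + \frac{2 h}{7}$)
$\frac{1}{L{\left(K{\left(-24,15 \right)},318 \right)}} = \frac{1}{2 + \frac{2}{7} \left(-24\right)} = \frac{1}{2 - \frac{48}{7}} = \frac{1}{- \frac{34}{7}} = - \frac{7}{34}$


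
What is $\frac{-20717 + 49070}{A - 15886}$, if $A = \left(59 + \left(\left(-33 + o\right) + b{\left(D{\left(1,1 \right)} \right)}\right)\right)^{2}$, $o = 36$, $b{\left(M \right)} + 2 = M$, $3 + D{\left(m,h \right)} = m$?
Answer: $- \frac{9451}{4174} \approx -2.2643$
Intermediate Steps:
$D{\left(m,h \right)} = -3 + m$
$b{\left(M \right)} = -2 + M$
$A = 3364$ ($A = \left(59 + \left(\left(-33 + 36\right) + \left(-2 + \left(-3 + 1\right)\right)\right)\right)^{2} = \left(59 + \left(3 - 4\right)\right)^{2} = \left(59 - 1\right)^{2} = 58^{2} = 3364$)
$\frac{-20717 + 49070}{A - 15886} = \frac{-20717 + 49070}{3364 - 15886} = \frac{28353}{-12522} = 28353 \left(- \frac{1}{12522}\right) = - \frac{9451}{4174}$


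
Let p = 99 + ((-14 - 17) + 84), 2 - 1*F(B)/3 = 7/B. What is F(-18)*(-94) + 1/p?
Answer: -307189/456 ≈ -673.66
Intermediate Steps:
F(B) = 6 - 21/B
p = 152 (p = 99 + (-31 + 84) = 99 + 53 = 152)
F(-18)*(-94) + 1/p = (6 - 21/(-18))*(-94) + 1/152 = (6 - 21*(-1/18))*(-94) + 1/152 = (6 + 7/6)*(-94) + 1/152 = (43/6)*(-94) + 1/152 = -2021/3 + 1/152 = -307189/456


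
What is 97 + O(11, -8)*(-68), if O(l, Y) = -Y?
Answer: -447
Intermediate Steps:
97 + O(11, -8)*(-68) = 97 - 1*(-8)*(-68) = 97 + 8*(-68) = 97 - 544 = -447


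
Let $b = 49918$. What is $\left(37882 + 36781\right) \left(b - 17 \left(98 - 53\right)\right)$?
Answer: $3669910439$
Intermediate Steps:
$\left(37882 + 36781\right) \left(b - 17 \left(98 - 53\right)\right) = \left(37882 + 36781\right) \left(49918 - 17 \left(98 - 53\right)\right) = 74663 \left(49918 - 765\right) = 74663 \cdot 49153 = 3669910439$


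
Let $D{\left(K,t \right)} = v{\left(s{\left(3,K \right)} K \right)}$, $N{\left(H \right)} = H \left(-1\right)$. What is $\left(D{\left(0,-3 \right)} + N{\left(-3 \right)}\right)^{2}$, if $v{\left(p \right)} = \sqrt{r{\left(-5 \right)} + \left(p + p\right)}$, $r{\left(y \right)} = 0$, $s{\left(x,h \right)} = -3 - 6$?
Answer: $9$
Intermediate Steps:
$s{\left(x,h \right)} = -9$ ($s{\left(x,h \right)} = -3 - 6 = -9$)
$N{\left(H \right)} = - H$
$v{\left(p \right)} = \sqrt{2} \sqrt{p}$ ($v{\left(p \right)} = \sqrt{0 + \left(p + p\right)} = \sqrt{0 + 2 p} = \sqrt{2 p} = \sqrt{2} \sqrt{p}$)
$D{\left(K,t \right)} = 3 \sqrt{2} \sqrt{- K}$ ($D{\left(K,t \right)} = \sqrt{2} \sqrt{- 9 K} = \sqrt{2} \cdot 3 \sqrt{- K} = 3 \sqrt{2} \sqrt{- K}$)
$\left(D{\left(0,-3 \right)} + N{\left(-3 \right)}\right)^{2} = \left(3 \sqrt{2} \sqrt{\left(-1\right) 0} - -3\right)^{2} = \left(3 \sqrt{2} \sqrt{0} + 3\right)^{2} = \left(3 \sqrt{2} \cdot 0 + 3\right)^{2} = \left(0 + 3\right)^{2} = 3^{2} = 9$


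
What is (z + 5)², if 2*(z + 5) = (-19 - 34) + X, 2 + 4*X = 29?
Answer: 34225/64 ≈ 534.77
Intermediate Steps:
X = 27/4 (X = -½ + (¼)*29 = -½ + 29/4 = 27/4 ≈ 6.7500)
z = -225/8 (z = -5 + ((-19 - 34) + 27/4)/2 = -5 + (-53 + 27/4)/2 = -5 + (½)*(-185/4) = -5 - 185/8 = -225/8 ≈ -28.125)
(z + 5)² = (-225/8 + 5)² = (-185/8)² = 34225/64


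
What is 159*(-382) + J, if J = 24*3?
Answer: -60666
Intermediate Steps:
J = 72
159*(-382) + J = 159*(-382) + 72 = -60738 + 72 = -60666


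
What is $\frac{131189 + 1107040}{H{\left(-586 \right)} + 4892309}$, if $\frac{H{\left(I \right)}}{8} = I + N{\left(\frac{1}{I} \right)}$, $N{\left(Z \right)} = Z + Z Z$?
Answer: $\frac{11811191269}{46621930451} \approx 0.25334$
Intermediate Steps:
$N{\left(Z \right)} = Z + Z^{2}$
$H{\left(I \right)} = 8 I + \frac{8 \left(1 + \frac{1}{I}\right)}{I}$ ($H{\left(I \right)} = 8 \left(I + \frac{1 + \frac{1}{I}}{I}\right) = 8 I + \frac{8 \left(1 + \frac{1}{I}\right)}{I}$)
$\frac{131189 + 1107040}{H{\left(-586 \right)} + 4892309} = \frac{131189 + 1107040}{\left(8 \left(-586\right) + \frac{8}{-586} + \frac{8}{343396}\right) + 4892309} = \frac{1238229}{\left(-4688 + 8 \left(- \frac{1}{586}\right) + 8 \cdot \frac{1}{343396}\right) + 4892309} = \frac{1238229}{\left(-4688 - \frac{4}{293} + \frac{2}{85849}\right) + 4892309} = \frac{1238229}{- \frac{402461282}{85849} + 4892309} = \frac{1238229}{\frac{419597374059}{85849}} = 1238229 \cdot \frac{85849}{419597374059} = \frac{11811191269}{46621930451}$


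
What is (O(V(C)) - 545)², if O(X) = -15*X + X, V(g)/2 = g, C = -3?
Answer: 212521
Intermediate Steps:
V(g) = 2*g
O(X) = -14*X
(O(V(C)) - 545)² = (-28*(-3) - 545)² = (-14*(-6) - 545)² = (84 - 545)² = (-461)² = 212521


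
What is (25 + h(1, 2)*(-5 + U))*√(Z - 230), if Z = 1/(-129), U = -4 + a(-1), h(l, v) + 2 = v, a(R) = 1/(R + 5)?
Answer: 25*I*√3827559/129 ≈ 379.15*I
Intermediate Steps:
a(R) = 1/(5 + R)
h(l, v) = -2 + v
U = -15/4 (U = -4 + 1/(5 - 1) = -4 + 1/4 = -4 + ¼ = -15/4 ≈ -3.7500)
Z = -1/129 ≈ -0.0077519
(25 + h(1, 2)*(-5 + U))*√(Z - 230) = (25 + (-2 + 2)*(-5 - 15/4))*√(-1/129 - 230) = (25 + 0*(-35/4))*√(-29671/129) = (25 + 0)*(I*√3827559/129) = 25*(I*√3827559/129) = 25*I*√3827559/129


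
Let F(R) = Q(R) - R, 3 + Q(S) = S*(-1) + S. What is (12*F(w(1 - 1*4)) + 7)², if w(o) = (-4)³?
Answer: 546121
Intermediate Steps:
w(o) = -64
Q(S) = -3 (Q(S) = -3 + (S*(-1) + S) = -3 + (-S + S) = -3 + 0 = -3)
F(R) = -3 - R
(12*F(w(1 - 1*4)) + 7)² = (12*(-3 - 1*(-64)) + 7)² = (12*(-3 + 64) + 7)² = (12*61 + 7)² = (732 + 7)² = 739² = 546121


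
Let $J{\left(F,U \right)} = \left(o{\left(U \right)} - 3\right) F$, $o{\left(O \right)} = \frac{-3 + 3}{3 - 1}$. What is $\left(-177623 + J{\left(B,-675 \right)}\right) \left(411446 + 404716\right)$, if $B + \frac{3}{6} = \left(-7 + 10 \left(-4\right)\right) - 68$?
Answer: $-144686342793$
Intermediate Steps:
$o{\left(O \right)} = 0$ ($o{\left(O \right)} = \frac{0}{2} = 0 \cdot \frac{1}{2} = 0$)
$B = - \frac{231}{2}$ ($B = - \frac{1}{2} + \left(\left(-7 + 10 \left(-4\right)\right) - 68\right) = - \frac{1}{2} - 115 = - \frac{231}{2} \approx -115.5$)
$J{\left(F,U \right)} = - 3 F$ ($J{\left(F,U \right)} = \left(0 - 3\right) F = - 3 F$)
$\left(-177623 + J{\left(B,-675 \right)}\right) \left(411446 + 404716\right) = \left(-177623 - - \frac{693}{2}\right) \left(411446 + 404716\right) = \left(-177623 + \frac{693}{2}\right) 816162 = \left(- \frac{354553}{2}\right) 816162 = -144686342793$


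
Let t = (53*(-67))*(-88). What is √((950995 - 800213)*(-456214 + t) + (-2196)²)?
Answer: 14*I*√110543221 ≈ 1.472e+5*I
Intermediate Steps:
t = 312488 (t = -3551*(-88) = 312488)
√((950995 - 800213)*(-456214 + t) + (-2196)²) = √((950995 - 800213)*(-456214 + 312488) + (-2196)²) = √(150782*(-143726) + 4822416) = √(-21671293732 + 4822416) = √(-21666471316) = 14*I*√110543221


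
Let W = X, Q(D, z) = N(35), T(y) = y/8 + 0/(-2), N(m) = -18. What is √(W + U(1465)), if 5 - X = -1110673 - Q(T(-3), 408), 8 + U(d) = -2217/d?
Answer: √2383705840795/1465 ≈ 1053.9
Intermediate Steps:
T(y) = y/8 (T(y) = y*(⅛) + 0*(-½) = y/8 + 0 = y/8)
Q(D, z) = -18
U(d) = -8 - 2217/d
X = 1110660 (X = 5 - (-1110673 - 1*(-18)) = 5 - (-1110673 + 18) = 5 - 1*(-1110655) = 5 + 1110655 = 1110660)
W = 1110660
√(W + U(1465)) = √(1110660 + (-8 - 2217/1465)) = √(1110660 - 13937/1465) = √(1627102963/1465) = √2383705840795/1465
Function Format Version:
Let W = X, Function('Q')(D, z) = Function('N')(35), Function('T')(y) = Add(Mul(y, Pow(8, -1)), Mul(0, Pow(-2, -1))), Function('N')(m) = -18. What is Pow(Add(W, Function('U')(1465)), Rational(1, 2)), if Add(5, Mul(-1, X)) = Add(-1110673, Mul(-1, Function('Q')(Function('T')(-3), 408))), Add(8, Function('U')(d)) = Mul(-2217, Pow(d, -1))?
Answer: Mul(Rational(1, 1465), Pow(2383705840795, Rational(1, 2))) ≈ 1053.9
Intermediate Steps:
Function('T')(y) = Mul(Rational(1, 8), y) (Function('T')(y) = Add(Mul(y, Rational(1, 8)), Mul(0, Rational(-1, 2))) = Add(Mul(Rational(1, 8), y), 0) = Mul(Rational(1, 8), y))
Function('Q')(D, z) = -18
Function('U')(d) = Add(-8, Mul(-2217, Pow(d, -1)))
X = 1110660 (X = Add(5, Mul(-1, Add(-1110673, Mul(-1, -18)))) = Add(5, Mul(-1, Add(-1110673, 18))) = Add(5, Mul(-1, -1110655)) = Add(5, 1110655) = 1110660)
W = 1110660
Pow(Add(W, Function('U')(1465)), Rational(1, 2)) = Pow(Add(1110660, Add(-8, Mul(-2217, Pow(1465, -1)))), Rational(1, 2)) = Pow(Add(1110660, Add(-8, Mul(-2217, Rational(1, 1465)))), Rational(1, 2)) = Pow(Add(1110660, Add(-8, Rational(-2217, 1465))), Rational(1, 2)) = Pow(Add(1110660, Rational(-13937, 1465)), Rational(1, 2)) = Pow(Rational(1627102963, 1465), Rational(1, 2)) = Mul(Rational(1, 1465), Pow(2383705840795, Rational(1, 2)))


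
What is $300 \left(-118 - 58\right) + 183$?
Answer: $-52617$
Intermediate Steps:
$300 \left(-118 - 58\right) + 183 = 300 \left(-176\right) + 183 = -52800 + 183 = -52617$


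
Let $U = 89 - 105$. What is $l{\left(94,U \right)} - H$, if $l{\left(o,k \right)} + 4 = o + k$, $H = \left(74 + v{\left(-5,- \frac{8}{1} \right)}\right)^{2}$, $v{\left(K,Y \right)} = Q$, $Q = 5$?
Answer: $-6167$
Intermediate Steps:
$v{\left(K,Y \right)} = 5$
$H = 6241$ ($H = \left(74 + 5\right)^{2} = 79^{2} = 6241$)
$U = -16$ ($U = 89 - 105 = -16$)
$l{\left(o,k \right)} = -4 + k + o$ ($l{\left(o,k \right)} = -4 + \left(o + k\right) = -4 + \left(k + o\right) = -4 + k + o$)
$l{\left(94,U \right)} - H = \left(-4 - 16 + 94\right) - 6241 = 74 - 6241 = -6167$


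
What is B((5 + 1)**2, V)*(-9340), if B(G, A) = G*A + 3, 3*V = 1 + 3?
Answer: -476340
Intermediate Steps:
V = 4/3 (V = (1 + 3)/3 = (1/3)*4 = 4/3 ≈ 1.3333)
B(G, A) = 3 + A*G (B(G, A) = A*G + 3 = 3 + A*G)
B((5 + 1)**2, V)*(-9340) = (3 + 4*(5 + 1)**2/3)*(-9340) = (3 + (4/3)*6**2)*(-9340) = (3 + (4/3)*36)*(-9340) = (3 + 48)*(-9340) = 51*(-9340) = -476340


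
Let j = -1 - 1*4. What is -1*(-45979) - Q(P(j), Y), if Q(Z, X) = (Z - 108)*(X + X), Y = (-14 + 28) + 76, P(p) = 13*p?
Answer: 77119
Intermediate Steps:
j = -5 (j = -1 - 4 = -5)
Y = 90 (Y = 14 + 76 = 90)
Q(Z, X) = 2*X*(-108 + Z) (Q(Z, X) = (-108 + Z)*(2*X) = 2*X*(-108 + Z))
-1*(-45979) - Q(P(j), Y) = -1*(-45979) - 2*90*(-108 + 13*(-5)) = 45979 - 2*90*(-108 - 65) = 45979 - 2*90*(-173) = 45979 - 1*(-31140) = 45979 + 31140 = 77119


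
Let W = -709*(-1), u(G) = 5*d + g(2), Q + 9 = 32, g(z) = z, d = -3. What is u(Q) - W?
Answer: -722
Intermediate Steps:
Q = 23 (Q = -9 + 32 = 23)
u(G) = -13 (u(G) = 5*(-3) + 2 = -15 + 2 = -13)
W = 709
u(Q) - W = -13 - 1*709 = -13 - 709 = -722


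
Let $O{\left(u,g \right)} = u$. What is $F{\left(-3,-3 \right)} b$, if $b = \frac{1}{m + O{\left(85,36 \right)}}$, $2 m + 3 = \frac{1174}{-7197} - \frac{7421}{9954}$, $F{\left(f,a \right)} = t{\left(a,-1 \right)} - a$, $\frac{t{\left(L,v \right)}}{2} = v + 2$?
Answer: $\frac{238796460}{3966202571} \approx 0.060208$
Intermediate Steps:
$t{\left(L,v \right)} = 4 + 2 v$ ($t{\left(L,v \right)} = 2 \left(v + 2\right) = 2 \left(2 + v\right) = 4 + 2 v$)
$F{\left(f,a \right)} = 2 - a$ ($F{\left(f,a \right)} = \left(4 + 2 \left(-1\right)\right) - a = \left(4 - 2\right) - a = 2 - a$)
$m = - \frac{93337249}{47759292}$ ($m = - \frac{3}{2} + \frac{\frac{1174}{-7197} - \frac{7421}{9954}}{2} = - \frac{3}{2} + \frac{1174 \left(- \frac{1}{7197}\right) - \frac{7421}{9954}}{2} = - \frac{3}{2} + \frac{- \frac{1174}{7197} - \frac{7421}{9954}}{2} = - \frac{3}{2} + \frac{1}{2} \left(- \frac{21698311}{23879646}\right) = - \frac{3}{2} - \frac{21698311}{47759292} = - \frac{93337249}{47759292} \approx -1.9543$)
$b = \frac{47759292}{3966202571}$ ($b = \frac{1}{- \frac{93337249}{47759292} + 85} = \frac{1}{\frac{3966202571}{47759292}} = \frac{47759292}{3966202571} \approx 0.012042$)
$F{\left(-3,-3 \right)} b = \left(2 - -3\right) \frac{47759292}{3966202571} = \left(2 + 3\right) \frac{47759292}{3966202571} = 5 \cdot \frac{47759292}{3966202571} = \frac{238796460}{3966202571}$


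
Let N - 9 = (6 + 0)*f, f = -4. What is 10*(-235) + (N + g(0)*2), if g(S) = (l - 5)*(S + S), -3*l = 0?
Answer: -2365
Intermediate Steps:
l = 0 (l = -⅓*0 = 0)
N = -15 (N = 9 + (6 + 0)*(-4) = 9 + 6*(-4) = 9 - 24 = -15)
g(S) = -10*S (g(S) = (0 - 5)*(S + S) = -10*S)
10*(-235) + (N + g(0)*2) = 10*(-235) + (-15 - 10*0*2) = -2350 + (-15 + 0*2) = -2350 + (-15 + 0) = -2350 - 15 = -2365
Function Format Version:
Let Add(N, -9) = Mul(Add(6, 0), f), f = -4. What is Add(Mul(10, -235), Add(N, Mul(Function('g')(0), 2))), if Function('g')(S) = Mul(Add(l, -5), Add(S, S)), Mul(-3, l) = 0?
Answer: -2365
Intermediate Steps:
l = 0 (l = Mul(Rational(-1, 3), 0) = 0)
N = -15 (N = Add(9, Mul(Add(6, 0), -4)) = Add(9, Mul(6, -4)) = Add(9, -24) = -15)
Function('g')(S) = Mul(-10, S) (Function('g')(S) = Mul(Add(0, -5), Add(S, S)) = Mul(-5, Mul(2, S)) = Mul(-10, S))
Add(Mul(10, -235), Add(N, Mul(Function('g')(0), 2))) = Add(Mul(10, -235), Add(-15, Mul(Mul(-10, 0), 2))) = Add(-2350, Add(-15, Mul(0, 2))) = Add(-2350, Add(-15, 0)) = Add(-2350, -15) = -2365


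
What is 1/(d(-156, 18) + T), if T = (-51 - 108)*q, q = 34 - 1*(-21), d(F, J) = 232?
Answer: -1/8513 ≈ -0.00011747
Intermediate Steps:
q = 55 (q = 34 + 21 = 55)
T = -8745 (T = (-51 - 108)*55 = -159*55 = -8745)
1/(d(-156, 18) + T) = 1/(232 - 8745) = 1/(-8513) = -1/8513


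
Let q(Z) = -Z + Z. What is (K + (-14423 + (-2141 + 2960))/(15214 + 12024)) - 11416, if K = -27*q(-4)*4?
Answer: -155481306/13619 ≈ -11417.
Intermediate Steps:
q(Z) = 0
K = 0 (K = -27*0*4 = 0*4 = 0)
(K + (-14423 + (-2141 + 2960))/(15214 + 12024)) - 11416 = (0 + (-14423 + (-2141 + 2960))/(15214 + 12024)) - 11416 = (0 + (-14423 + 819)/27238) - 11416 = (0 - 13604*1/27238) - 11416 = (0 - 6802/13619) - 11416 = -6802/13619 - 11416 = -155481306/13619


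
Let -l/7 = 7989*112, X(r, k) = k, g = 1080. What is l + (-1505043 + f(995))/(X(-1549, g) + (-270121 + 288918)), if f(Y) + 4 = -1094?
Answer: -9576817761/1529 ≈ -6.2634e+6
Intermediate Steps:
f(Y) = -1098 (f(Y) = -4 - 1094 = -1098)
l = -6263376 (l = -55923*112 = -7*894768 = -6263376)
l + (-1505043 + f(995))/(X(-1549, g) + (-270121 + 288918)) = -6263376 + (-1505043 - 1098)/(1080 + (-270121 + 288918)) = -6263376 - 1506141/(1080 + 18797) = -6263376 - 1506141/19877 = -6263376 - 1506141*1/19877 = -6263376 - 115857/1529 = -9576817761/1529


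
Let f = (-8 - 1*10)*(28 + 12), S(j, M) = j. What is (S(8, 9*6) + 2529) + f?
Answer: 1817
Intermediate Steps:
f = -720 (f = (-8 - 10)*40 = -18*40 = -720)
(S(8, 9*6) + 2529) + f = (8 + 2529) - 720 = 2537 - 720 = 1817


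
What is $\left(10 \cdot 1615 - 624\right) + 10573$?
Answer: $26099$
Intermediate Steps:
$\left(10 \cdot 1615 - 624\right) + 10573 = \left(16150 - 624\right) + 10573 = 15526 + 10573 = 26099$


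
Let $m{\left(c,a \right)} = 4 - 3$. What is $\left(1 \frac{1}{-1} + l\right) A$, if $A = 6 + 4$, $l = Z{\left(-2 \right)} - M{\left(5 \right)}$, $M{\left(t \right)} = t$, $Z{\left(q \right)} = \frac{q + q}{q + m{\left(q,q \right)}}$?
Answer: $-20$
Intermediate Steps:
$m{\left(c,a \right)} = 1$ ($m{\left(c,a \right)} = 4 - 3 = 1$)
$Z{\left(q \right)} = \frac{2 q}{1 + q}$ ($Z{\left(q \right)} = \frac{q + q}{q + 1} = \frac{2 q}{1 + q}$)
$l = -1$ ($l = 2 \left(-2\right) \frac{1}{1 - 2} - 5 = 2 \left(-2\right) \frac{1}{-1} - 5 = 2 \left(-2\right) \left(-1\right) - 5 = 4 - 5 = -1$)
$A = 10$
$\left(1 \frac{1}{-1} + l\right) A = \left(1 \frac{1}{-1} - 1\right) 10 = \left(1 \left(-1\right) - 1\right) 10 = \left(-1 - 1\right) 10 = \left(-2\right) 10 = -20$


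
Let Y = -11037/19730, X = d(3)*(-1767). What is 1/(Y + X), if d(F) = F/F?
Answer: -19730/34873947 ≈ -0.00056575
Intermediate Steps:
d(F) = 1
X = -1767 (X = 1*(-1767) = -1767)
Y = -11037/19730 (Y = -11037*1/19730 = -11037/19730 ≈ -0.55940)
1/(Y + X) = 1/(-11037/19730 - 1767) = 1/(-34873947/19730) = -19730/34873947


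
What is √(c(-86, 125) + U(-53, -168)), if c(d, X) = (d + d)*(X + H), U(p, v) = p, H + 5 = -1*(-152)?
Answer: I*√46837 ≈ 216.42*I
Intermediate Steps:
H = 147 (H = -5 - 1*(-152) = -5 + 152 = 147)
c(d, X) = 2*d*(147 + X) (c(d, X) = (d + d)*(X + 147) = (2*d)*(147 + X) = 2*d*(147 + X))
√(c(-86, 125) + U(-53, -168)) = √(2*(-86)*(147 + 125) - 53) = √(2*(-86)*272 - 53) = √(-46784 - 53) = √(-46837) = I*√46837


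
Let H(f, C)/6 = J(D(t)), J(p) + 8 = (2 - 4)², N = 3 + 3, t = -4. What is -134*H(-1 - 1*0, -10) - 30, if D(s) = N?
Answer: 3186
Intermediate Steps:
N = 6
D(s) = 6
J(p) = -4 (J(p) = -8 + (2 - 4)² = -8 + (-2)² = -8 + 4 = -4)
H(f, C) = -24 (H(f, C) = 6*(-4) = -24)
-134*H(-1 - 1*0, -10) - 30 = -134*(-24) - 30 = 3216 - 30 = 3186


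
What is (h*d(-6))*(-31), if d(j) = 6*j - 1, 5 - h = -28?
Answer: 37851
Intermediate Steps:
h = 33 (h = 5 - 1*(-28) = 5 + 28 = 33)
d(j) = -1 + 6*j
(h*d(-6))*(-31) = (33*(-1 + 6*(-6)))*(-31) = (33*(-1 - 36))*(-31) = (33*(-37))*(-31) = -1221*(-31) = 37851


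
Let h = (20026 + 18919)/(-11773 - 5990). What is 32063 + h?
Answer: 569496124/17763 ≈ 32061.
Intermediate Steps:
h = -38945/17763 (h = 38945/(-17763) = 38945*(-1/17763) = -38945/17763 ≈ -2.1925)
32063 + h = 32063 - 38945/17763 = 569496124/17763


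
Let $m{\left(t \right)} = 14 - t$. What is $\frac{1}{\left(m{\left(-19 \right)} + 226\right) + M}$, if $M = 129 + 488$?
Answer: $\frac{1}{876} \approx 0.0011416$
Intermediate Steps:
$M = 617$
$\frac{1}{\left(m{\left(-19 \right)} + 226\right) + M} = \frac{1}{\left(\left(14 - -19\right) + 226\right) + 617} = \frac{1}{\left(\left(14 + 19\right) + 226\right) + 617} = \frac{1}{\left(33 + 226\right) + 617} = \frac{1}{259 + 617} = \frac{1}{876}$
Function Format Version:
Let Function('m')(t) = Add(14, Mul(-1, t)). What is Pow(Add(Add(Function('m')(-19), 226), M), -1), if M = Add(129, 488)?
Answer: Rational(1, 876) ≈ 0.0011416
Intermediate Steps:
M = 617
Pow(Add(Add(Function('m')(-19), 226), M), -1) = Pow(Add(Add(Add(14, Mul(-1, -19)), 226), 617), -1) = Pow(Add(Add(Add(14, 19), 226), 617), -1) = Pow(Add(Add(33, 226), 617), -1) = Pow(Add(259, 617), -1) = Pow(876, -1) = Rational(1, 876)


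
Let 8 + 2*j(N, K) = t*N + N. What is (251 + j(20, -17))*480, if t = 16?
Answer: 200160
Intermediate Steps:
j(N, K) = -4 + 17*N/2 (j(N, K) = -4 + (16*N + N)/2 = -4 + (17*N)/2 = -4 + 17*N/2)
(251 + j(20, -17))*480 = (251 + (-4 + (17/2)*20))*480 = (251 + (-4 + 170))*480 = (251 + 166)*480 = 417*480 = 200160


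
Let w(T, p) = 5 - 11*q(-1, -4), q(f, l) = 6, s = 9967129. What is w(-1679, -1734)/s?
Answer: -61/9967129 ≈ -6.1201e-6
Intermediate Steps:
w(T, p) = -61 (w(T, p) = 5 - 11*6 = 5 - 66 = -61)
w(-1679, -1734)/s = -61/9967129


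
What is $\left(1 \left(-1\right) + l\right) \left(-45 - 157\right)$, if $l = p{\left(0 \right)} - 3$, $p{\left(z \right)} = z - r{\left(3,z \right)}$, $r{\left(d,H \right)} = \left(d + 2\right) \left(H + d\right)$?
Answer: $3838$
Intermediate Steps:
$r{\left(d,H \right)} = \left(2 + d\right) \left(H + d\right)$
$p{\left(z \right)} = -15 - 4 z$ ($p{\left(z \right)} = z - \left(3^{2} + 2 z + 2 \cdot 3 + z 3\right) = z - \left(9 + 2 z + 6 + 3 z\right) = z - \left(15 + 5 z\right) = -15 - 4 z$)
$l = -18$ ($l = \left(-15 - 0\right) - 3 = \left(-15 + 0\right) - 3 = -15 - 3 = -18$)
$\left(1 \left(-1\right) + l\right) \left(-45 - 157\right) = \left(1 \left(-1\right) - 18\right) \left(-45 - 157\right) = \left(-1 - 18\right) \left(-202\right) = \left(-19\right) \left(-202\right) = 3838$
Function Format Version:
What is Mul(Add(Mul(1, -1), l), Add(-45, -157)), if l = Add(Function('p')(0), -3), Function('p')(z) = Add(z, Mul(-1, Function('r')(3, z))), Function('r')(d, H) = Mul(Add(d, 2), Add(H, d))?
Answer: 3838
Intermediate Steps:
Function('r')(d, H) = Mul(Add(2, d), Add(H, d))
Function('p')(z) = Add(-15, Mul(-4, z)) (Function('p')(z) = Add(z, Mul(-1, Add(Pow(3, 2), Mul(2, z), Mul(2, 3), Mul(z, 3)))) = Add(z, Mul(-1, Add(9, Mul(2, z), 6, Mul(3, z)))) = Add(z, Mul(-1, Add(15, Mul(5, z)))) = Add(z, Add(-15, Mul(-5, z))) = Add(-15, Mul(-4, z)))
l = -18 (l = Add(Add(-15, Mul(-4, 0)), -3) = Add(Add(-15, 0), -3) = Add(-15, -3) = -18)
Mul(Add(Mul(1, -1), l), Add(-45, -157)) = Mul(Add(Mul(1, -1), -18), Add(-45, -157)) = Mul(Add(-1, -18), -202) = Mul(-19, -202) = 3838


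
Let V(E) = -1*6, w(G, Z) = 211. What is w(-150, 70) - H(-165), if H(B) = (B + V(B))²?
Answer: -29030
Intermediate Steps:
V(E) = -6
H(B) = (-6 + B)² (H(B) = (B - 6)² = (-6 + B)²)
w(-150, 70) - H(-165) = 211 - (-6 - 165)² = 211 - 1*(-171)² = 211 - 1*29241 = 211 - 29241 = -29030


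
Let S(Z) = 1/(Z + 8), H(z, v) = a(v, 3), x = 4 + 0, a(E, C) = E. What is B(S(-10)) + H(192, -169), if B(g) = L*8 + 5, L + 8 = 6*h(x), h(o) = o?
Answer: -36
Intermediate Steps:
x = 4
L = 16 (L = -8 + 6*4 = -8 + 24 = 16)
H(z, v) = v
S(Z) = 1/(8 + Z)
B(g) = 133 (B(g) = 16*8 + 5 = 128 + 5 = 133)
B(S(-10)) + H(192, -169) = 133 - 169 = -36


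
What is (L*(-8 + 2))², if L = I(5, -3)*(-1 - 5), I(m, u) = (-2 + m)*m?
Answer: 291600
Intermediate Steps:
I(m, u) = m*(-2 + m)
L = -90 (L = (5*(-2 + 5))*(-1 - 5) = (5*3)*(-6) = 15*(-6) = -90)
(L*(-8 + 2))² = (-90*(-8 + 2))² = (-90*(-6))² = 540² = 291600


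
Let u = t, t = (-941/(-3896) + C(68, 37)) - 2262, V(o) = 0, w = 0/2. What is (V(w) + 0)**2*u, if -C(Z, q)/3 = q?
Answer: 0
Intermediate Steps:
C(Z, q) = -3*q
w = 0 (w = 0*(1/2) = 0)
t = -9244267/3896 (t = (-941/(-3896) - 3*37) - 2262 = (-941*(-1/3896) - 111) - 2262 = (941/3896 - 111) - 2262 = -431515/3896 - 2262 = -9244267/3896 ≈ -2372.8)
u = -9244267/3896 ≈ -2372.8
(V(w) + 0)**2*u = (0 + 0)**2*(-9244267/3896) = 0**2*(-9244267/3896) = 0*(-9244267/3896) = 0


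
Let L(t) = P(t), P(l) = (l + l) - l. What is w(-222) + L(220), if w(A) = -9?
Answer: 211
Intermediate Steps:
P(l) = l (P(l) = 2*l - l = l)
L(t) = t
w(-222) + L(220) = -9 + 220 = 211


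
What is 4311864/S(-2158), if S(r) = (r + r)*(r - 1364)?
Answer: 179661/633373 ≈ 0.28366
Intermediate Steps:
S(r) = 2*r*(-1364 + r) (S(r) = (2*r)*(-1364 + r) = 2*r*(-1364 + r))
4311864/S(-2158) = 4311864/((2*(-2158)*(-1364 - 2158))) = 4311864/((2*(-2158)*(-3522))) = 4311864/15200952 = 4311864*(1/15200952) = 179661/633373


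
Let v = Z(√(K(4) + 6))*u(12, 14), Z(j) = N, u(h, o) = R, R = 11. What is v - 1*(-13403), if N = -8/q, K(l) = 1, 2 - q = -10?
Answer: 40187/3 ≈ 13396.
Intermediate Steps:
q = 12 (q = 2 - 1*(-10) = 2 + 10 = 12)
u(h, o) = 11
N = -⅔ (N = -8/12 = -8*1/12 = -⅔ ≈ -0.66667)
Z(j) = -⅔
v = -22/3 (v = -⅔*11 = -22/3 ≈ -7.3333)
v - 1*(-13403) = -22/3 - 1*(-13403) = -22/3 + 13403 = 40187/3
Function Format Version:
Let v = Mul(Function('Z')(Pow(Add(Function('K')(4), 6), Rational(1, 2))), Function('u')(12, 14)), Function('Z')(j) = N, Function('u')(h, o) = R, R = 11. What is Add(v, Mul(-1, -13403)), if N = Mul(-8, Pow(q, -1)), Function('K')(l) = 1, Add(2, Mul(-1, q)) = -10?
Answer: Rational(40187, 3) ≈ 13396.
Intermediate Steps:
q = 12 (q = Add(2, Mul(-1, -10)) = Add(2, 10) = 12)
Function('u')(h, o) = 11
N = Rational(-2, 3) (N = Mul(-8, Pow(12, -1)) = Mul(-8, Rational(1, 12)) = Rational(-2, 3) ≈ -0.66667)
Function('Z')(j) = Rational(-2, 3)
v = Rational(-22, 3) (v = Mul(Rational(-2, 3), 11) = Rational(-22, 3) ≈ -7.3333)
Add(v, Mul(-1, -13403)) = Add(Rational(-22, 3), Mul(-1, -13403)) = Add(Rational(-22, 3), 13403) = Rational(40187, 3)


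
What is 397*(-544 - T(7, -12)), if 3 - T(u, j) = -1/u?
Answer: -1520510/7 ≈ -2.1722e+5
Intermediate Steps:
T(u, j) = 3 + 1/u (T(u, j) = 3 - (-1)/u = 3 + 1/u)
397*(-544 - T(7, -12)) = 397*(-544 - (3 + 1/7)) = 397*(-544 - (3 + ⅐)) = 397*(-544 - 1*22/7) = 397*(-544 - 22/7) = 397*(-3830/7) = -1520510/7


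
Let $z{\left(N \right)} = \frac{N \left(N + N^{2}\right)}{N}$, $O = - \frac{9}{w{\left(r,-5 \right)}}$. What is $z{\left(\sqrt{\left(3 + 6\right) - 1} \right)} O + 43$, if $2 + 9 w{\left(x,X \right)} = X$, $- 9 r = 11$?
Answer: $\frac{949}{7} + \frac{162 \sqrt{2}}{7} \approx 168.3$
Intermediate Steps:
$r = - \frac{11}{9}$ ($r = \left(- \frac{1}{9}\right) 11 = - \frac{11}{9} \approx -1.2222$)
$w{\left(x,X \right)} = - \frac{2}{9} + \frac{X}{9}$
$O = \frac{81}{7}$ ($O = - \frac{9}{- \frac{2}{9} + \frac{1}{9} \left(-5\right)} = - \frac{9}{- \frac{2}{9} - \frac{5}{9}} = - \frac{9}{- \frac{7}{9}} = \left(-9\right) \left(- \frac{9}{7}\right) = \frac{81}{7} \approx 11.571$)
$z{\left(N \right)} = N + N^{2}$
$z{\left(\sqrt{\left(3 + 6\right) - 1} \right)} O + 43 = \sqrt{\left(3 + 6\right) - 1} \left(1 + \sqrt{\left(3 + 6\right) - 1}\right) \frac{81}{7} + 43 = \sqrt{9 - 1} \left(1 + \sqrt{9 - 1}\right) \frac{81}{7} + 43 = \sqrt{8} \left(1 + \sqrt{8}\right) \frac{81}{7} + 43 = 2 \sqrt{2} \left(1 + 2 \sqrt{2}\right) \frac{81}{7} + 43 = \frac{162 \sqrt{2} \left(1 + 2 \sqrt{2}\right)}{7} + 43 = 43 + \frac{162 \sqrt{2} \left(1 + 2 \sqrt{2}\right)}{7}$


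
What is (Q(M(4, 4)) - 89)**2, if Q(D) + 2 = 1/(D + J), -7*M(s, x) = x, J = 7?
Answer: 16711744/2025 ≈ 8252.7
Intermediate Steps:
M(s, x) = -x/7
Q(D) = -2 + 1/(7 + D) (Q(D) = -2 + 1/(D + 7) = -2 + 1/(7 + D))
(Q(M(4, 4)) - 89)**2 = ((-13 - (-2)*4/7)/(7 - 1/7*4) - 89)**2 = ((-13 - 2*(-4/7))/(7 - 4/7) - 89)**2 = ((-13 + 8/7)/(45/7) - 89)**2 = ((7/45)*(-83/7) - 89)**2 = (-83/45 - 89)**2 = (-4088/45)**2 = 16711744/2025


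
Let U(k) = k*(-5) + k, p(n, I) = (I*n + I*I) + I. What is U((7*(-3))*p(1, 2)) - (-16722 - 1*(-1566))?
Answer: 15828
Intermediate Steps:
p(n, I) = I + I**2 + I*n (p(n, I) = (I*n + I**2) + I = (I**2 + I*n) + I = I + I**2 + I*n)
U(k) = -4*k (U(k) = -5*k + k = -4*k)
U((7*(-3))*p(1, 2)) - (-16722 - 1*(-1566)) = -4*7*(-3)*2*(1 + 2 + 1) - (-16722 - 1*(-1566)) = -(-84)*2*4 - (-16722 + 1566) = -(-84)*8 - 1*(-15156) = -4*(-168) + 15156 = 672 + 15156 = 15828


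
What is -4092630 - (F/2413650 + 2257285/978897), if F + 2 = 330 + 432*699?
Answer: -1611620497858989877/393785790675 ≈ -4.0926e+6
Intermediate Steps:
F = 302296 (F = -2 + (330 + 432*699) = -2 + (330 + 301968) = -2 + 302298 = 302296)
-4092630 - (F/2413650 + 2257285/978897) = -4092630 - (302296/2413650 + 2257285/978897) = -4092630 - (302296*(1/2413650) + 2257285*(1/978897)) = -4092630 - (151148/1206825 + 2257285/978897) = -4092630 - 1*957368764627/393785790675 = -4092630 - 957368764627/393785790675 = -1611620497858989877/393785790675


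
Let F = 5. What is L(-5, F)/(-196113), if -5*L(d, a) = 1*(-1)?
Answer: -1/980565 ≈ -1.0198e-6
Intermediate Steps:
L(d, a) = ⅕ (L(d, a) = -(-1)/5 = -⅕*(-1) = ⅕)
L(-5, F)/(-196113) = (⅕)/(-196113) = -1/196113*⅕ = -1/980565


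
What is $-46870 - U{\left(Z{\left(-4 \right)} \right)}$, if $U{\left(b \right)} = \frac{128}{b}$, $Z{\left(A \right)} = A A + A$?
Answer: $- \frac{140642}{3} \approx -46881.0$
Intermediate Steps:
$Z{\left(A \right)} = A + A^{2}$ ($Z{\left(A \right)} = A^{2} + A = A + A^{2}$)
$-46870 - U{\left(Z{\left(-4 \right)} \right)} = -46870 - \frac{128}{\left(-4\right) \left(1 - 4\right)} = -46870 - \frac{128}{\left(-4\right) \left(-3\right)} = -46870 - \frac{128}{12} = -46870 - 128 \cdot \frac{1}{12} = -46870 - \frac{32}{3} = - \frac{140642}{3}$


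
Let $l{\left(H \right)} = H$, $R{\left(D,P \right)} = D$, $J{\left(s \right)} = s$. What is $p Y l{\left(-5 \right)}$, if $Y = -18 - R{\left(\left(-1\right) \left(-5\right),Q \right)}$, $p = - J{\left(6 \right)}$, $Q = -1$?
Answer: $-690$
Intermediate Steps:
$p = -6$ ($p = \left(-1\right) 6 = -6$)
$Y = -23$ ($Y = -18 - \left(-1\right) \left(-5\right) = -18 - 5 = -23$)
$p Y l{\left(-5 \right)} = \left(-6\right) \left(-23\right) \left(-5\right) = 138 \left(-5\right) = -690$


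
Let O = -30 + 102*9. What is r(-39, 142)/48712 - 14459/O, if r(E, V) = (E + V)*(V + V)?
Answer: -84793879/5407032 ≈ -15.682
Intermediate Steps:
r(E, V) = 2*V*(E + V) (r(E, V) = (E + V)*(2*V) = 2*V*(E + V))
O = 888 (O = -30 + 918 = 888)
r(-39, 142)/48712 - 14459/O = (2*142*(-39 + 142))/48712 - 14459/888 = (2*142*103)*(1/48712) - 14459*1/888 = 29252*(1/48712) - 14459/888 = 7313/12178 - 14459/888 = -84793879/5407032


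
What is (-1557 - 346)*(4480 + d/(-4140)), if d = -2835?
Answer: -784460369/92 ≈ -8.5267e+6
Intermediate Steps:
(-1557 - 346)*(4480 + d/(-4140)) = (-1557 - 346)*(4480 - 2835/(-4140)) = -1903*(4480 - 2835*(-1/4140)) = -1903*(4480 + 63/92) = -1903*412223/92 = -784460369/92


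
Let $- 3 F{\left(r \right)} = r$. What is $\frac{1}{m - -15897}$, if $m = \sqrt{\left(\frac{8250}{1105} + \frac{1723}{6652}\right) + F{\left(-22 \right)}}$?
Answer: $\frac{70110157572}{1114541108510311} - \frac{2 \sqrt{73223562144837}}{1114541108510311} \approx 6.289 \cdot 10^{-5}$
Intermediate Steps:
$F{\left(r \right)} = - \frac{r}{3}$
$m = \frac{\sqrt{73223562144837}}{2205138}$ ($m = \sqrt{\left(\frac{8250}{1105} + \frac{1723}{6652}\right) - - \frac{22}{3}} = \sqrt{\left(8250 \cdot \frac{1}{1105} + 1723 \cdot \frac{1}{6652}\right) + \frac{22}{3}} = \sqrt{\left(\frac{1650}{221} + \frac{1723}{6652}\right) + \frac{22}{3}} = \sqrt{\frac{11356583}{1470092} + \frac{22}{3}} = \sqrt{\frac{66411773}{4410276}} = \frac{\sqrt{73223562144837}}{2205138} \approx 3.8805$)
$\frac{1}{m - -15897} = \frac{1}{\frac{\sqrt{73223562144837}}{2205138} - -15897} = \frac{1}{\frac{\sqrt{73223562144837}}{2205138} + 15897} = \frac{1}{15897 + \frac{\sqrt{73223562144837}}{2205138}}$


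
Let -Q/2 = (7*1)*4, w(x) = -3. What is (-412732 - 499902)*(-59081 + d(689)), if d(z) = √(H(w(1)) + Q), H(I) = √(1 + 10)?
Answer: 53919329354 - 912634*√(-56 + √11) ≈ 5.3919e+10 - 6.6242e+6*I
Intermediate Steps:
H(I) = √11
Q = -56 (Q = -2*7*1*4 = -14*4 = -2*28 = -56)
d(z) = √(-56 + √11) (d(z) = √(√11 - 56) = √(-56 + √11))
(-412732 - 499902)*(-59081 + d(689)) = (-412732 - 499902)*(-59081 + √(-56 + √11)) = -912634*(-59081 + √(-56 + √11)) = 53919329354 - 912634*√(-56 + √11)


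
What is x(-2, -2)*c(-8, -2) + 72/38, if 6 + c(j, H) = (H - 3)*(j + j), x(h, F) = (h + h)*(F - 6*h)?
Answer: -56204/19 ≈ -2958.1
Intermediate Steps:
x(h, F) = 2*h*(F - 6*h) (x(h, F) = (2*h)*(F - 6*h) = 2*h*(F - 6*h))
c(j, H) = -6 + 2*j*(-3 + H) (c(j, H) = -6 + (H - 3)*(j + j) = -6 + (-3 + H)*(2*j) = -6 + 2*j*(-3 + H))
x(-2, -2)*c(-8, -2) + 72/38 = (2*(-2)*(-2 - 6*(-2)))*(-6 - 6*(-8) + 2*(-2)*(-8)) + 72/38 = (2*(-2)*(-2 + 12))*(-6 + 48 + 32) + 72*(1/38) = (2*(-2)*10)*74 + 36/19 = -40*74 + 36/19 = -2960 + 36/19 = -56204/19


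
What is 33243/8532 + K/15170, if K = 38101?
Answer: 138229007/21571740 ≈ 6.4079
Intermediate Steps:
33243/8532 + K/15170 = 33243/8532 + 38101/15170 = 33243*(1/8532) + 38101*(1/15170) = 11081/2844 + 38101/15170 = 138229007/21571740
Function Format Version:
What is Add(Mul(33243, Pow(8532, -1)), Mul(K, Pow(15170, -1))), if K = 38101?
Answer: Rational(138229007, 21571740) ≈ 6.4079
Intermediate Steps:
Add(Mul(33243, Pow(8532, -1)), Mul(K, Pow(15170, -1))) = Add(Mul(33243, Pow(8532, -1)), Mul(38101, Pow(15170, -1))) = Add(Mul(33243, Rational(1, 8532)), Mul(38101, Rational(1, 15170))) = Add(Rational(11081, 2844), Rational(38101, 15170)) = Rational(138229007, 21571740)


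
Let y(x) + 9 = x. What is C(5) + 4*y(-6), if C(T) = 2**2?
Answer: -56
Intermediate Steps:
C(T) = 4
y(x) = -9 + x
C(5) + 4*y(-6) = 4 + 4*(-9 - 6) = 4 + 4*(-15) = 4 - 60 = -56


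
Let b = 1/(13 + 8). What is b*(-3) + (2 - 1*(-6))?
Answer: 55/7 ≈ 7.8571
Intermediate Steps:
b = 1/21 ≈ 0.047619
b*(-3) + (2 - 1*(-6)) = (1/21)*(-3) + (2 - 1*(-6)) = -⅐ + (2 + 6) = -⅐ + 8 = 55/7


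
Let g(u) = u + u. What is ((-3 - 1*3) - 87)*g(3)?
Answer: -558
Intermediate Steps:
g(u) = 2*u
((-3 - 1*3) - 87)*g(3) = ((-3 - 1*3) - 87)*(2*3) = ((-3 - 3) - 87)*6 = (-6 - 87)*6 = -93*6 = -558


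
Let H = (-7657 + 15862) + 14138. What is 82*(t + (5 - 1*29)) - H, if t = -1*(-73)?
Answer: -18325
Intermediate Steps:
t = 73
H = 22343 (H = 8205 + 14138 = 22343)
82*(t + (5 - 1*29)) - H = 82*(73 + (5 - 1*29)) - 1*22343 = 82*(73 + (5 - 29)) - 22343 = 82*(73 - 24) - 22343 = 82*49 - 22343 = 4018 - 22343 = -18325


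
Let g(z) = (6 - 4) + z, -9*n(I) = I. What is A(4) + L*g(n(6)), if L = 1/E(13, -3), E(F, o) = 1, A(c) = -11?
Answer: -29/3 ≈ -9.6667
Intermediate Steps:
n(I) = -I/9
g(z) = 2 + z
L = 1 (L = 1/1 = 1)
A(4) + L*g(n(6)) = -11 + 1*(2 - 1/9*6) = -11 + 1*(2 - 2/3) = -11 + 1*(4/3) = -11 + 4/3 = -29/3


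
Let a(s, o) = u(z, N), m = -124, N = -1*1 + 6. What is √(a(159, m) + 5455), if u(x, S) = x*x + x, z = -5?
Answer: 5*√219 ≈ 73.993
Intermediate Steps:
N = 5 (N = -1 + 6 = 5)
u(x, S) = x + x² (u(x, S) = x² + x = x + x²)
a(s, o) = 20 (a(s, o) = -5*(1 - 5) = -5*(-4) = 20)
√(a(159, m) + 5455) = √(20 + 5455) = √5475 = 5*√219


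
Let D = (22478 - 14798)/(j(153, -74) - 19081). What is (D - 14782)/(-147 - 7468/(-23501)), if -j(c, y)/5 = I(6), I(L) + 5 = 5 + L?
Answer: 6639184833482/65879037869 ≈ 100.78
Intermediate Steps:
I(L) = L (I(L) = -5 + (5 + L) = L)
j(c, y) = -30 (j(c, y) = -5*6 = -30)
D = -7680/19111 (D = (22478 - 14798)/(-30 - 19081) = 7680/(-19111) = 7680*(-1/19111) = -7680/19111 ≈ -0.40186)
(D - 14782)/(-147 - 7468/(-23501)) = (-7680/19111 - 14782)/(-147 - 7468/(-23501)) = -282506482/(19111*(-147 - 7468*(-1/23501))) = -282506482/(19111*(-147 + 7468/23501)) = -282506482/(19111*(-3447179/23501)) = -282506482/19111*(-23501/3447179) = 6639184833482/65879037869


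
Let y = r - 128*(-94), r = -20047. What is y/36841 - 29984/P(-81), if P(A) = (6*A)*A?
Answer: -101439931/103591629 ≈ -0.97923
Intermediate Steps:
P(A) = 6*A²
y = -8015 (y = -20047 - 128*(-94) = -20047 + 12032 = -8015)
y/36841 - 29984/P(-81) = -8015/36841 - 29984/(6*(-81)²) = -8015*1/36841 - 29984/(6*6561) = -1145/5263 - 29984/39366 = -1145/5263 - 29984*1/39366 = -1145/5263 - 14992/19683 = -101439931/103591629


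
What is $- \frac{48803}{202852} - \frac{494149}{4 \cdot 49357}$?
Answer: $- \frac{6867136977}{2503041541} \approx -2.7435$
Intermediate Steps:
$- \frac{48803}{202852} - \frac{494149}{4 \cdot 49357} = \left(-48803\right) \frac{1}{202852} - \frac{494149}{197428} = - \frac{48803}{202852} - \frac{494149}{197428} = - \frac{6867136977}{2503041541}$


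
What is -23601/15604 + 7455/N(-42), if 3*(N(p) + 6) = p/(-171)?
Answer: -2489492679/1973906 ≈ -1261.2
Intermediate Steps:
N(p) = -6 - p/513 (N(p) = -6 + (p/(-171))/3 = -6 + (p*(-1/171))/3 = -6 + (-p/171)/3 = -6 - p/513)
-23601/15604 + 7455/N(-42) = -23601/15604 + 7455/(-6 - 1/513*(-42)) = -23601*1/15604 + 7455/(-6 + 14/171) = -23601/15604 + 7455/(-1012/171) = -23601/15604 + 7455*(-171/1012) = -23601/15604 - 1274805/1012 = -2489492679/1973906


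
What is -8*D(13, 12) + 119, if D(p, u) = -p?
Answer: 223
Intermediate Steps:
-8*D(13, 12) + 119 = -(-8)*13 + 119 = -8*(-13) + 119 = 104 + 119 = 223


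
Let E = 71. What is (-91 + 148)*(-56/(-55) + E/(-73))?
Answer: 10431/4015 ≈ 2.5980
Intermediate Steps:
(-91 + 148)*(-56/(-55) + E/(-73)) = (-91 + 148)*(-56/(-55) + 71/(-73)) = 57*(-56*(-1/55) + 71*(-1/73)) = 57*(56/55 - 71/73) = 57*(183/4015) = 10431/4015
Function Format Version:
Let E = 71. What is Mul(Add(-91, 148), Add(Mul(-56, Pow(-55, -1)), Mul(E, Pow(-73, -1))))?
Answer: Rational(10431, 4015) ≈ 2.5980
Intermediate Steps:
Mul(Add(-91, 148), Add(Mul(-56, Pow(-55, -1)), Mul(E, Pow(-73, -1)))) = Mul(Add(-91, 148), Add(Mul(-56, Pow(-55, -1)), Mul(71, Pow(-73, -1)))) = Mul(57, Add(Mul(-56, Rational(-1, 55)), Mul(71, Rational(-1, 73)))) = Mul(57, Add(Rational(56, 55), Rational(-71, 73))) = Mul(57, Rational(183, 4015)) = Rational(10431, 4015)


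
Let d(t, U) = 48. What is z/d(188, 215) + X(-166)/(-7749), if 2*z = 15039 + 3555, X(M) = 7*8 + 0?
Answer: 3430465/17712 ≈ 193.68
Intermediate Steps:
X(M) = 56 (X(M) = 56 + 0 = 56)
z = 9297 (z = (15039 + 3555)/2 = (½)*18594 = 9297)
z/d(188, 215) + X(-166)/(-7749) = 9297/48 + 56/(-7749) = 9297*(1/48) + 56*(-1/7749) = 3099/16 - 8/1107 = 3430465/17712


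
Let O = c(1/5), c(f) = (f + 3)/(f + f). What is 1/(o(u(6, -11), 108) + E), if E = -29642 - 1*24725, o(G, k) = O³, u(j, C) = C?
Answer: -1/53855 ≈ -1.8568e-5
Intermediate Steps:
c(f) = (3 + f)/(2*f) (c(f) = (3 + f)/((2*f)) = (3 + f)*(1/(2*f)) = (3 + f)/(2*f))
O = 8 (O = (3 + 1/5)/(2*((1/5))) = (3 + 1*(⅕))/(2*((1*(⅕)))) = (3 + ⅕)/(2*(⅕)) = (½)*5*(16/5) = 8)
o(G, k) = 512 (o(G, k) = 8³ = 512)
E = -54367 (E = -29642 - 24725 = -54367)
1/(o(u(6, -11), 108) + E) = 1/(512 - 54367) = 1/(-53855) = -1/53855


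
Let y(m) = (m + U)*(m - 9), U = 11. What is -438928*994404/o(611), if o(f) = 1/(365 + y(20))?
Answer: -308149061791872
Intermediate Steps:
y(m) = (-9 + m)*(11 + m) (y(m) = (m + 11)*(m - 9) = (11 + m)*(-9 + m) = (-9 + m)*(11 + m))
o(f) = 1/706 (o(f) = 1/(365 + (-99 + 20² + 2*20)) = 1/(365 + (-99 + 400 + 40)) = 1/(365 + 341) = 1/706)
-438928*994404/o(611) = -438928/((1/706)/994404) = -438928/((1/706)*(1/994404)) = -438928/1/702049224 = -438928*702049224 = -308149061791872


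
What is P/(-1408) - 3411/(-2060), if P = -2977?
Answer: 2733827/725120 ≈ 3.7702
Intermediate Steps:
P/(-1408) - 3411/(-2060) = -2977/(-1408) - 3411/(-2060) = -2977*(-1/1408) - 3411*(-1/2060) = 2977/1408 + 3411/2060 = 2733827/725120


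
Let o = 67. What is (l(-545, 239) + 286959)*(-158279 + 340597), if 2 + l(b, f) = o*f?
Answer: 55236884460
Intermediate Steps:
l(b, f) = -2 + 67*f
(l(-545, 239) + 286959)*(-158279 + 340597) = ((-2 + 67*239) + 286959)*(-158279 + 340597) = ((-2 + 16013) + 286959)*182318 = (16011 + 286959)*182318 = 302970*182318 = 55236884460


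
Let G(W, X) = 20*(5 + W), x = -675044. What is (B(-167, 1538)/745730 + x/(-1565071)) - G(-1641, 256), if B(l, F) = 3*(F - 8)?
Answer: 3818868996851561/116712039683 ≈ 32720.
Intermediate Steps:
G(W, X) = 100 + 20*W
B(l, F) = -24 + 3*F (B(l, F) = 3*(-8 + F) = -24 + 3*F)
(B(-167, 1538)/745730 + x/(-1565071)) - G(-1641, 256) = ((-24 + 3*1538)/745730 - 675044/(-1565071)) - (100 + 20*(-1641)) = ((-24 + 4614)*(1/745730) - 675044*(-1/1565071)) - (100 - 32820) = (4590*(1/745730) + 675044/1565071) - 1*(-32720) = (459/74573 + 675044/1565071) + 32720 = 51058423801/116712039683 + 32720 = 3818868996851561/116712039683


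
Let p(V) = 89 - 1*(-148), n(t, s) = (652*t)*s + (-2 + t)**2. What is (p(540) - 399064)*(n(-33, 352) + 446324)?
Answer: 2842074304641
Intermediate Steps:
n(t, s) = (-2 + t)**2 + 652*s*t (n(t, s) = 652*s*t + (-2 + t)**2 = (-2 + t)**2 + 652*s*t)
p(V) = 237 (p(V) = 89 + 148 = 237)
(p(540) - 399064)*(n(-33, 352) + 446324) = (237 - 399064)*(((-2 - 33)**2 + 652*352*(-33)) + 446324) = -398827*(((-35)**2 - 7573632) + 446324) = -398827*((1225 - 7573632) + 446324) = -398827*(-7572407 + 446324) = -398827*(-7126083) = 2842074304641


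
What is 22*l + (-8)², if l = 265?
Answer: 5894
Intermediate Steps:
22*l + (-8)² = 22*265 + (-8)² = 5830 + 64 = 5894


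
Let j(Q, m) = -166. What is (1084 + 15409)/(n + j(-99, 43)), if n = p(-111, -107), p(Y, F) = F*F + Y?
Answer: 16493/11172 ≈ 1.4763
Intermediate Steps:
p(Y, F) = Y + F² (p(Y, F) = F² + Y = Y + F²)
n = 11338 (n = -111 + (-107)² = -111 + 11449 = 11338)
(1084 + 15409)/(n + j(-99, 43)) = (1084 + 15409)/(11338 - 166) = 16493/11172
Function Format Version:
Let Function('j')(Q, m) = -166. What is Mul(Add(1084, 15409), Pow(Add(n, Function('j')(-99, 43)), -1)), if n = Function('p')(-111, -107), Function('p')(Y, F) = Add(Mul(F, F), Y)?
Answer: Rational(16493, 11172) ≈ 1.4763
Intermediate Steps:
Function('p')(Y, F) = Add(Y, Pow(F, 2)) (Function('p')(Y, F) = Add(Pow(F, 2), Y) = Add(Y, Pow(F, 2)))
n = 11338 (n = Add(-111, Pow(-107, 2)) = Add(-111, 11449) = 11338)
Mul(Add(1084, 15409), Pow(Add(n, Function('j')(-99, 43)), -1)) = Mul(Add(1084, 15409), Pow(Add(11338, -166), -1)) = Mul(16493, Pow(11172, -1)) = Mul(16493, Rational(1, 11172)) = Rational(16493, 11172)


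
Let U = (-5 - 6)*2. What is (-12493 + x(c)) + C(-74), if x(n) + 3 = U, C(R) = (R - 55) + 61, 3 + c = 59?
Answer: -12586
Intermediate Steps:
c = 56 (c = -3 + 59 = 56)
U = -22 (U = -11*2 = -22)
C(R) = 6 + R (C(R) = (-55 + R) + 61 = 6 + R)
x(n) = -25 (x(n) = -3 - 22 = -25)
(-12493 + x(c)) + C(-74) = (-12493 - 25) + (6 - 74) = -12518 - 68 = -12586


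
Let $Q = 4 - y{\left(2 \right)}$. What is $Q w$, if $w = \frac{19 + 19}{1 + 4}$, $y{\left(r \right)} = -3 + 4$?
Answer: $\frac{114}{5} \approx 22.8$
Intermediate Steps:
$y{\left(r \right)} = 1$
$Q = 3$ ($Q = 4 - 1 = 3$)
$w = \frac{38}{5} \approx 7.6$
$Q w = 3 \cdot \frac{38}{5} = \frac{114}{5}$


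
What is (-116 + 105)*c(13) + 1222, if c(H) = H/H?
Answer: 1211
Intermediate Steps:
c(H) = 1
(-116 + 105)*c(13) + 1222 = (-116 + 105)*1 + 1222 = -11*1 + 1222 = -11 + 1222 = 1211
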